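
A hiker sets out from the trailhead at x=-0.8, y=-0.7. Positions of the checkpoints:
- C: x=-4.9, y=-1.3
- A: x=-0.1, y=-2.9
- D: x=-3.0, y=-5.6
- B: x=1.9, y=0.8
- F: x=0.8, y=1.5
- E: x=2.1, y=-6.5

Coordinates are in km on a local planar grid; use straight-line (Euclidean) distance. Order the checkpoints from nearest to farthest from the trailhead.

A, F, B, C, D, E

Distances from the trailhead:
A x=-0.1, y=-2.9: 2.3 km
F x=0.8, y=1.5: 2.7 km
B x=1.9, y=0.8: 3.1 km
C x=-4.9, y=-1.3: 4.1 km
D x=-3.0, y=-5.6: 5.4 km
E x=2.1, y=-6.5: 6.5 km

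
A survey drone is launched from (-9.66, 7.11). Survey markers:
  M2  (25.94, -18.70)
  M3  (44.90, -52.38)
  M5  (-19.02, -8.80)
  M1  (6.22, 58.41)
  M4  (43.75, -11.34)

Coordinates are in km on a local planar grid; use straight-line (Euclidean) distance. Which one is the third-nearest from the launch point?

Distance to each, sorted:
M5: 18.5 km
M2: 44.0 km
M1: 53.7 km
M4: 56.5 km
M3: 80.7 km
The third-nearest is M1 at 53.7 km.

M1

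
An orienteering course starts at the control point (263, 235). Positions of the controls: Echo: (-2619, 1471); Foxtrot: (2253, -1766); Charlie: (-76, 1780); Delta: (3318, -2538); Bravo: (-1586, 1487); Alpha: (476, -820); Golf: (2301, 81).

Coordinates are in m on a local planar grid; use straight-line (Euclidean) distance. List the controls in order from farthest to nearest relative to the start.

Computing each straight-line distance from (263, 235):
Delta (3318, -2538): 4125.8 m
Echo (-2619, 1471): 3135.9 m
Foxtrot (2253, -1766): 2822.1 m
Bravo (-1586, 1487): 2233.0 m
Golf (2301, 81): 2043.8 m
Charlie (-76, 1780): 1581.8 m
Alpha (476, -820): 1076.3 m

Delta, Echo, Foxtrot, Bravo, Golf, Charlie, Alpha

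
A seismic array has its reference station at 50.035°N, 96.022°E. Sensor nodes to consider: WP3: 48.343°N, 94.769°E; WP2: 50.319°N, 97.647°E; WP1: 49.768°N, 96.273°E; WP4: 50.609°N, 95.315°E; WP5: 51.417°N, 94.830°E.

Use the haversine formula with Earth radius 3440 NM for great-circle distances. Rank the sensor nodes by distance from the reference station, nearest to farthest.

WP1, WP4, WP2, WP5, WP3

Distances from the reference station:
WP1 49.768°N, 96.273°E: 18.7 NM
WP4 50.609°N, 95.315°E: 43.8 NM
WP2 50.319°N, 97.647°E: 64.8 NM
WP5 51.417°N, 94.830°E: 94.5 NM
WP3 48.343°N, 94.769°E: 112.9 NM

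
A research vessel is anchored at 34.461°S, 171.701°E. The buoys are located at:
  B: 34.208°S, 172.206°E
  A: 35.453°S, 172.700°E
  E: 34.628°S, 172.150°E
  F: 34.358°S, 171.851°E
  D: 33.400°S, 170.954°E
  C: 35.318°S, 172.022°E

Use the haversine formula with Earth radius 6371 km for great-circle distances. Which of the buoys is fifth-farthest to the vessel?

Distance to each, sorted:
A: 143.0 km
D: 136.6 km
C: 99.7 km
B: 54.2 km
E: 45.1 km
F: 17.9 km
The fifth-farthest is E at 45.1 km.

E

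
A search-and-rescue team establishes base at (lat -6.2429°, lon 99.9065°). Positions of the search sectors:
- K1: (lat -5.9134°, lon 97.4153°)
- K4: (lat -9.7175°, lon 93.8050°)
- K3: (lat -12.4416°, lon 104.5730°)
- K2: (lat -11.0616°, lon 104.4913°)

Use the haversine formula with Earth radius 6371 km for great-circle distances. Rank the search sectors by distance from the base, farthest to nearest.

Distance from the base at (lat -6.2429°, lon 99.9065°) to each:
K3 (lat -12.4416°, lon 104.5730°): 858.5 km
K4 (lat -9.7175°, lon 93.8050°): 775.0 km
K2 (lat -11.0616°, lon 104.4913°): 735.5 km
K1 (lat -5.9134°, lon 97.4153°): 277.9 km

K3, K4, K2, K1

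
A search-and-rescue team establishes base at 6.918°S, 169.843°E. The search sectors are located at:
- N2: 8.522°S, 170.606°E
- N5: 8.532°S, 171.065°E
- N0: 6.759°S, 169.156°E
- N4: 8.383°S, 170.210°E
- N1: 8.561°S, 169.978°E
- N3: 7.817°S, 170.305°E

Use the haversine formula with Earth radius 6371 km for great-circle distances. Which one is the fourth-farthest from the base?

Distance to each, sorted:
N5: 224.4 km
N2: 197.2 km
N1: 183.3 km
N4: 167.8 km
N3: 112.2 km
N0: 77.9 km
The fourth-farthest is N4 at 167.8 km.

N4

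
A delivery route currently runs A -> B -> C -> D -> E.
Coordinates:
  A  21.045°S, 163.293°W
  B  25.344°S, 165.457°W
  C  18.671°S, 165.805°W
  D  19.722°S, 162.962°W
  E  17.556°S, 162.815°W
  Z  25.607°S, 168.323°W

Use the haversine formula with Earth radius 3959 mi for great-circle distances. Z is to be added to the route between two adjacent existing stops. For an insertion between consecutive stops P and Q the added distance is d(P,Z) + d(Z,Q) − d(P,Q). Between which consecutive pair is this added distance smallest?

Added distance for inserting Z between each consecutive pair:
A–B: 300.9 mi
B–C: 223.7 mi
C–D: 837.4 mi
D–E: 1040.2 mi
Smallest added distance is 223.7 mi, inserting between B and C.

between B and C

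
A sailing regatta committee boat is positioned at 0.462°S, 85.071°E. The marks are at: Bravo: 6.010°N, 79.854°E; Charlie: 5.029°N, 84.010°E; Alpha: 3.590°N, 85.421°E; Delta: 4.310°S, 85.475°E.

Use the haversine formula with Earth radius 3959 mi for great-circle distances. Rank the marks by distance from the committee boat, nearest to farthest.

Delta, Alpha, Charlie, Bravo

Distances from the committee boat:
Delta 4.310°S, 85.475°E: 267.3 mi
Alpha 3.590°N, 85.421°E: 281.0 mi
Charlie 5.029°N, 84.010°E: 386.4 mi
Bravo 6.010°N, 79.854°E: 574.0 mi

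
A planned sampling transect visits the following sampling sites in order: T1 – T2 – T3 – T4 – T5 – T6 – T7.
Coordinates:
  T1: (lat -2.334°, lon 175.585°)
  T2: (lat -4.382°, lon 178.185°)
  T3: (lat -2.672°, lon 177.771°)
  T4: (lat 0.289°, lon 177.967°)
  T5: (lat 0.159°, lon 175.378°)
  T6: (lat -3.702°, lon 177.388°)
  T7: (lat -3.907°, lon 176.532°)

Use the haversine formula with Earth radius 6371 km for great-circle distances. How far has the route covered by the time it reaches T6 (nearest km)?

Leg distances:
T1→T2: 367.6 km  (cumulative 367.6 km)
T2→T3: 195.6 km  (cumulative 563.2 km)
T3→T4: 330.0 km  (cumulative 893.2 km)
T4→T5: 288.2 km  (cumulative 1181.5 km)
T5→T6: 483.9 km  (cumulative 1665.4 km)
Cumulative distance at T6 ≈ 1665 km.

1665 km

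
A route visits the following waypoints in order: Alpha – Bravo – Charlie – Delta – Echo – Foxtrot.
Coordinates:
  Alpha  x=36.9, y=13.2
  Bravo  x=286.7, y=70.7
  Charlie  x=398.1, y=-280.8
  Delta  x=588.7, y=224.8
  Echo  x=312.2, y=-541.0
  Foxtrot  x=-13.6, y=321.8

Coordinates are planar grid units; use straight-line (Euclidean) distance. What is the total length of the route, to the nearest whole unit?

Leg distances:
Alpha→Bravo: 256.3  (cumulative 256.3)
Bravo→Charlie: 368.7  (cumulative 625.1)
Charlie→Delta: 540.3  (cumulative 1165.4)
Delta→Echo: 814.2  (cumulative 1979.6)
Echo→Foxtrot: 922.3  (cumulative 2901.8)
Total route length ≈ 2902.

2902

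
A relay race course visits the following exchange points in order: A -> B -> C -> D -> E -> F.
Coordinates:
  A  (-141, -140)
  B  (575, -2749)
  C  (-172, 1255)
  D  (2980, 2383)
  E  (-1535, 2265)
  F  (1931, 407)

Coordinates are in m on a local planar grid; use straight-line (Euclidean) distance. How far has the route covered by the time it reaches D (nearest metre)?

Leg distances:
A→B: 2705.5 m  (cumulative 2705.5 m)
B→C: 4073.1 m  (cumulative 6778.5 m)
C→D: 3347.8 m  (cumulative 10126.3 m)
Cumulative distance at D ≈ 10126 m.

10126 m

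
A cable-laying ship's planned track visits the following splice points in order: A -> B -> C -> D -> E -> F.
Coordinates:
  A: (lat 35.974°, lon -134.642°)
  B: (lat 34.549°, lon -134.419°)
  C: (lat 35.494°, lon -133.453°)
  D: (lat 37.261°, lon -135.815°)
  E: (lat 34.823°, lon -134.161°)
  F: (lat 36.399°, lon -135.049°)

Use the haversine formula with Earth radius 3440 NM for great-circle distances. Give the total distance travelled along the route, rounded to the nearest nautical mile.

587 NM

Leg distances:
A→B: 86.3 NM  (cumulative 86.3 NM)
B→C: 74.0 NM  (cumulative 160.2 NM)
C→D: 155.8 NM  (cumulative 316.1 NM)
D→E: 166.9 NM  (cumulative 483.0 NM)
E→F: 104.1 NM  (cumulative 587.1 NM)
Total route length ≈ 587 NM.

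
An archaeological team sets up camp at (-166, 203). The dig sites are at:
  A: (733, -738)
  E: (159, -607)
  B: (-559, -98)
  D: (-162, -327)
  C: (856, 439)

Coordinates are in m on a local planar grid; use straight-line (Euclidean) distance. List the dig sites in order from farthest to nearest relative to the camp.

Distance from the camp at (-166, 203) to each:
A (733, -738): 1301.4 m
C (856, 439): 1048.9 m
E (159, -607): 872.8 m
D (-162, -327): 530.0 m
B (-559, -98): 495.0 m

A, C, E, D, B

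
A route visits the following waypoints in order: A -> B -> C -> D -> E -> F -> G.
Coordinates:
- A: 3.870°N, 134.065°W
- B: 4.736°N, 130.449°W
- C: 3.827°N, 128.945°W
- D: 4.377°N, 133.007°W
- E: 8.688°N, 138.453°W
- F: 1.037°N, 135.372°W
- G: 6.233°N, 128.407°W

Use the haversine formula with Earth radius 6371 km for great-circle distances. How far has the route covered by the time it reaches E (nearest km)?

Leg distances:
A→B: 412.3 km  (cumulative 412.3 km)
B→C: 195.0 km  (cumulative 607.4 km)
C→D: 454.6 km  (cumulative 1062.0 km)
D→E: 769.1 km  (cumulative 1831.1 km)
Cumulative distance at E ≈ 1831 km.

1831 km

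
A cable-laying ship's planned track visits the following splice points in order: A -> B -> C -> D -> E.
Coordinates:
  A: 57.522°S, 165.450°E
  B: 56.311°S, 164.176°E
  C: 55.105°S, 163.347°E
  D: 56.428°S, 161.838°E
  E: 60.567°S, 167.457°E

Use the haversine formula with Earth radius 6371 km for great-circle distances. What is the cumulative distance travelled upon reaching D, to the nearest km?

474 km

Leg distances:
A→B: 155.3 km  (cumulative 155.3 km)
B→C: 143.8 km  (cumulative 299.1 km)
C→D: 174.8 km  (cumulative 473.9 km)
Cumulative distance at D ≈ 474 km.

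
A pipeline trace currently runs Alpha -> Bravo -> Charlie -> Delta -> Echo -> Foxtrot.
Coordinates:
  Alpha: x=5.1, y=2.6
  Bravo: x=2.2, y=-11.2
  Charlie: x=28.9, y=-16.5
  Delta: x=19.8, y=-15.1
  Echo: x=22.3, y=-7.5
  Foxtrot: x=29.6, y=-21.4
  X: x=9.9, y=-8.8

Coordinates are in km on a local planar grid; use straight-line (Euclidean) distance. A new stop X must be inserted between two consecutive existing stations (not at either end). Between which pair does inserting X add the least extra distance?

between Bravo and Charlie

Added distance for inserting X between each consecutive pair:
Alpha–Bravo: 6.3 km
Bravo–Charlie: 1.3 km
Charlie–Delta: 23.0 km
Delta–Echo: 16.2 km
Echo–Foxtrot: 20.2 km
Smallest added distance is 1.3 km, inserting between Bravo and Charlie.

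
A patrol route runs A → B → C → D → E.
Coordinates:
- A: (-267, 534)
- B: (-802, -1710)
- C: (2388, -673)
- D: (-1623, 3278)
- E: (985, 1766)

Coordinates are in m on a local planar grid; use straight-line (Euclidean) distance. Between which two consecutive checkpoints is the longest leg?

C–D

Leg distances:
A→B: 2306.9 m
B→C: 3354.3 m
C→D: 5630.1 m
D→E: 3014.6 m
The longest leg is C–D at 5630.1 m.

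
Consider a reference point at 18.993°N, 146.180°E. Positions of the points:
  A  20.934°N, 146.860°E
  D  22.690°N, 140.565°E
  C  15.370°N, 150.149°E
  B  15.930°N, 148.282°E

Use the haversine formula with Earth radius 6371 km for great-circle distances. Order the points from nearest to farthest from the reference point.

Computing each great-circle distance from 18.993°N, 146.180°E:
A 20.934°N, 146.860°E: 227.2 km
B 15.930°N, 148.282°E: 407.1 km
C 15.370°N, 150.149°E: 583.1 km
D 22.690°N, 140.565°E: 713.6 km

A, B, C, D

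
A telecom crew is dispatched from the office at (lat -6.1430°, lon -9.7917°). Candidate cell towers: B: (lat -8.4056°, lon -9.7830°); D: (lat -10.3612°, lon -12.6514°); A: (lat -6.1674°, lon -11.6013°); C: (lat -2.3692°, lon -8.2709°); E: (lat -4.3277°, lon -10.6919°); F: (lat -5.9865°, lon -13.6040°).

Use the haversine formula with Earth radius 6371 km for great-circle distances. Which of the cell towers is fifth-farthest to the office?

E

Distance to each, sorted:
D: 564.8 km
C: 452.2 km
F: 421.9 km
B: 251.6 km
E: 225.1 km
A: 200.1 km
The fifth-farthest is E at 225.1 km.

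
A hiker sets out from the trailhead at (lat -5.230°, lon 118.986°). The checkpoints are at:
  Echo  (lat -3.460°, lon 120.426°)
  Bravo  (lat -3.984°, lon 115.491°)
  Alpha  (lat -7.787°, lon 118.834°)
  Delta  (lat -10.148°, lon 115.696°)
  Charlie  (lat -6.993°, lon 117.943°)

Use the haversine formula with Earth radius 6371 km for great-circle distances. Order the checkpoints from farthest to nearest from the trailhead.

Delta, Bravo, Alpha, Echo, Charlie

Distance from the trailhead at (lat -5.230°, lon 118.986°) to each:
Delta (lat -10.148°, lon 115.696°): 656.1 km
Bravo (lat -3.984°, lon 115.491°): 411.4 km
Alpha (lat -7.787°, lon 118.834°): 284.8 km
Echo (lat -3.460°, lon 120.426°): 253.4 km
Charlie (lat -6.993°, lon 117.943°): 227.4 km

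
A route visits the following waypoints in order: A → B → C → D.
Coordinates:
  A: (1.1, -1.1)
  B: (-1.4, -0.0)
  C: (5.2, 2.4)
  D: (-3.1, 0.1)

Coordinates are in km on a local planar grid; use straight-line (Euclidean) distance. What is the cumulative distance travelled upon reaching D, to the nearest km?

Leg distances:
A→B: 2.7 km  (cumulative 2.7 km)
B→C: 7.0 km  (cumulative 9.8 km)
C→D: 8.6 km  (cumulative 18.4 km)
Cumulative distance at D ≈ 18 km.

18 km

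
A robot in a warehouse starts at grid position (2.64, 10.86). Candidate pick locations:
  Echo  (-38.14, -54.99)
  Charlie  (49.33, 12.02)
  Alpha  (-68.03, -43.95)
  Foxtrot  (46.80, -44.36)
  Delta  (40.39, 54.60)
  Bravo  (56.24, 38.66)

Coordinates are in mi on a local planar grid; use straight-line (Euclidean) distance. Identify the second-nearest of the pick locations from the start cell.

Delta

Distance to each, sorted:
Charlie: 46.7 mi
Delta: 57.8 mi
Bravo: 60.4 mi
Foxtrot: 70.7 mi
Echo: 77.5 mi
Alpha: 89.4 mi
The second-nearest is Delta at 57.8 mi.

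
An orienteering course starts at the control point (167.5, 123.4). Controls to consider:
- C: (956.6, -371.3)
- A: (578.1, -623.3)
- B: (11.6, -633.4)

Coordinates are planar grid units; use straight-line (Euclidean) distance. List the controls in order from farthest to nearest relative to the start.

Computing each straight-line distance from (167.5, 123.4):
C (956.6, -371.3): 931.3
A (578.1, -623.3): 852.1
B (11.6, -633.4): 772.7

C, A, B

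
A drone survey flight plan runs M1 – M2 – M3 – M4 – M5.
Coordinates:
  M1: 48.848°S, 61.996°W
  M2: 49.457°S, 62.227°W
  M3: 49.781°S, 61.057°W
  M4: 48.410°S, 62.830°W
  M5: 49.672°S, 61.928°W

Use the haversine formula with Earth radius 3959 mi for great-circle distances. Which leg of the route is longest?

M3–M4

Leg distances:
M1→M2: 43.4 mi
M2→M3: 57.0 mi
M3→M4: 124.1 mi
M4→M5: 96.3 mi
The longest leg is M3–M4 at 124.1 mi.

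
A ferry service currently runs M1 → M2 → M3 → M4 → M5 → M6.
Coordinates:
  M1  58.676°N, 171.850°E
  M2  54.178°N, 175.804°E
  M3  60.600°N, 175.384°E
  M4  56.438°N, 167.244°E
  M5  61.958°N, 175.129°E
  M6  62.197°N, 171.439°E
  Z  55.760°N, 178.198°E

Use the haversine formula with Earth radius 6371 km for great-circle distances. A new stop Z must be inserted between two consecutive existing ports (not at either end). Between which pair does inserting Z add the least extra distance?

Added distance for inserting Z between each consecutive pair:
M1–M2: 177.9 km
M2–M3: 81.2 km
M3–M4: 584.9 km
M4–M5: 634.7 km
M5–M6: 1330.1 km
Smallest added distance is 81.2 km, inserting between M2 and M3.

between M2 and M3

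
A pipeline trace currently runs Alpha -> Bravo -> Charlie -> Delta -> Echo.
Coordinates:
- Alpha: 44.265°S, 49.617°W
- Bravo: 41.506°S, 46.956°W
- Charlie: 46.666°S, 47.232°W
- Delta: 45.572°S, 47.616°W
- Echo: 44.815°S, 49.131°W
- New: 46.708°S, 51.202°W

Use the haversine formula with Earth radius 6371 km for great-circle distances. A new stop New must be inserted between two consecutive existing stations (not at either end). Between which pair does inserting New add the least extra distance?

between Bravo and Charlie

Added distance for inserting New between each consecutive pair:
Alpha–Bravo: 593.0 km
Bravo–Charlie: 398.9 km
Charlie–Delta: 481.4 km
Delta–Echo: 423.0 km
Smallest added distance is 398.9 km, inserting between Bravo and Charlie.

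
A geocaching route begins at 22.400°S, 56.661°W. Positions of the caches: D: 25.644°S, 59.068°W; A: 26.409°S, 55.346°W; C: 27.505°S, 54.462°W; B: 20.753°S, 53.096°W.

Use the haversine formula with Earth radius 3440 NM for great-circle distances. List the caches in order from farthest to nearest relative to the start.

Computing each great-circle distance from 22.400°S, 56.661°W:
C 27.505°S, 54.462°W: 329.0 NM
A 26.409°S, 55.346°W: 251.2 NM
D 25.644°S, 59.068°W: 235.3 NM
B 20.753°S, 53.096°W: 222.2 NM

C, A, D, B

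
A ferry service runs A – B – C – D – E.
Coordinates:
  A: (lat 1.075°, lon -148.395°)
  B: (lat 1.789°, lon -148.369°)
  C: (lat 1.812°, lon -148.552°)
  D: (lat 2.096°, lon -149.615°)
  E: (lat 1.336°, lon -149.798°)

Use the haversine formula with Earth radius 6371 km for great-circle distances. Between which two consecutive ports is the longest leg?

Leg distances:
A→B: 79.4 km
B→C: 20.5 km
C→D: 122.3 km
D→E: 86.9 km
The longest leg is C–D at 122.3 km.

C–D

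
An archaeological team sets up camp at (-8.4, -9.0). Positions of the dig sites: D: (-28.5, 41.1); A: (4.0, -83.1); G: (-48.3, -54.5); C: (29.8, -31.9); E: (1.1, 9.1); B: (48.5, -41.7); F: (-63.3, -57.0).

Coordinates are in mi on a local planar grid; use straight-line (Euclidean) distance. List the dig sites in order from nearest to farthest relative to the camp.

Computing each straight-line distance from (-8.4, -9.0):
E (1.1, 9.1): 20.4 mi
C (29.8, -31.9): 44.5 mi
D (-28.5, 41.1): 54.0 mi
G (-48.3, -54.5): 60.5 mi
B (48.5, -41.7): 65.6 mi
F (-63.3, -57.0): 72.9 mi
A (4.0, -83.1): 75.1 mi

E, C, D, G, B, F, A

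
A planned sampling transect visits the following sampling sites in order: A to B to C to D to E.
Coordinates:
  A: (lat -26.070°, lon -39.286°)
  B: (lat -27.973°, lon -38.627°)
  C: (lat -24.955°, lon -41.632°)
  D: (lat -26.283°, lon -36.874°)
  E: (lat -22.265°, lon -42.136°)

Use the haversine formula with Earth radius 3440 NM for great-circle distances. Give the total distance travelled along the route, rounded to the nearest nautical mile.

Leg distances:
A→B: 119.6 NM  (cumulative 119.6 NM)
B→C: 242.7 NM  (cumulative 362.3 NM)
C→D: 269.6 NM  (cumulative 631.9 NM)
D→E: 375.6 NM  (cumulative 1007.5 NM)
Total route length ≈ 1007 NM.

1007 NM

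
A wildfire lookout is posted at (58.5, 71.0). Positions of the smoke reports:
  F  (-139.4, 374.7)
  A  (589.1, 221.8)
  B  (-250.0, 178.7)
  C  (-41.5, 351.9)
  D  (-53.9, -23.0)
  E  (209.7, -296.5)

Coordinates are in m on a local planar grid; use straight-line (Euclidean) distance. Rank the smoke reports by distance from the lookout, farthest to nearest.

Computing each straight-line distance from (58.5, 71.0):
A (589.1, 221.8): 551.6 m
E (209.7, -296.5): 397.4 m
F (-139.4, 374.7): 362.5 m
B (-250.0, 178.7): 326.8 m
C (-41.5, 351.9): 298.2 m
D (-53.9, -23.0): 146.5 m

A, E, F, B, C, D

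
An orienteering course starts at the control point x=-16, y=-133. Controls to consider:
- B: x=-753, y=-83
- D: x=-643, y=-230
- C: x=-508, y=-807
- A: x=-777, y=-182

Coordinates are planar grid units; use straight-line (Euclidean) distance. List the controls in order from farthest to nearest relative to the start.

Distances from the start:
C x=-508, y=-807: 834.5
A x=-777, y=-182: 762.6
B x=-753, y=-83: 738.7
D x=-643, y=-230: 634.5

C, A, B, D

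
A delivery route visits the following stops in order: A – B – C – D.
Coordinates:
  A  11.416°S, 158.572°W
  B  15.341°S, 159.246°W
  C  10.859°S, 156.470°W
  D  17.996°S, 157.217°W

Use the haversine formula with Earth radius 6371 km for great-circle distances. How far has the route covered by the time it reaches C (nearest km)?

Leg distances:
A→B: 442.5 km  (cumulative 442.5 km)
B→C: 582.0 km  (cumulative 1024.5 km)
Cumulative distance at C ≈ 1024 km.

1024 km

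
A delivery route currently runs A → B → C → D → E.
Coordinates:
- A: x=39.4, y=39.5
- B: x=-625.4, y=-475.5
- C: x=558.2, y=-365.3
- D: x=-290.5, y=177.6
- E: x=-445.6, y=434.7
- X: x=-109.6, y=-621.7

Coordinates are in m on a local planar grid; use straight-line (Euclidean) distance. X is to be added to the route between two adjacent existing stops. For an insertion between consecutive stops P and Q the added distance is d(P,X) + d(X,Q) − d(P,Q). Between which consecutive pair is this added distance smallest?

between B and C

Added distance for inserting X between each consecutive pair:
A–B: 373.0 m
B–C: 62.7 m
C–D: 527.4 m
D–E: 1627.8 m
Smallest added distance is 62.7 m, inserting between B and C.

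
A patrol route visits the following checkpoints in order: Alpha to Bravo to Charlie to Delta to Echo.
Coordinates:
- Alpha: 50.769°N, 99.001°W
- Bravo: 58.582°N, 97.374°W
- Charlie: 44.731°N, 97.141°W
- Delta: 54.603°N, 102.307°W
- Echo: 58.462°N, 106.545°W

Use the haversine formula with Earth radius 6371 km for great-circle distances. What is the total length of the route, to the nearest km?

4075 km

Leg distances:
Alpha→Bravo: 875.0 km  (cumulative 875.0 km)
Bravo→Charlie: 1540.2 km  (cumulative 2415.2 km)
Charlie→Delta: 1158.2 km  (cumulative 3573.4 km)
Delta→Echo: 501.4 km  (cumulative 4074.8 km)
Total route length ≈ 4075 km.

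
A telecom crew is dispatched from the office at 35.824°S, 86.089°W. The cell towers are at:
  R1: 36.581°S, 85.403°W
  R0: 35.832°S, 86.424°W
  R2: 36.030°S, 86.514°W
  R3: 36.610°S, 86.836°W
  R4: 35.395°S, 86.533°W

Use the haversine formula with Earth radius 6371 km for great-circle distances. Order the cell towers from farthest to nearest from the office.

R3, R1, R4, R2, R0

Distance from the office at 35.824°S, 86.089°W to each:
R3 36.610°S, 86.836°W: 110.1 km
R1 36.581°S, 85.403°W: 104.3 km
R4 35.395°S, 86.533°W: 62.3 km
R2 36.030°S, 86.514°W: 44.6 km
R0 35.832°S, 86.424°W: 30.2 km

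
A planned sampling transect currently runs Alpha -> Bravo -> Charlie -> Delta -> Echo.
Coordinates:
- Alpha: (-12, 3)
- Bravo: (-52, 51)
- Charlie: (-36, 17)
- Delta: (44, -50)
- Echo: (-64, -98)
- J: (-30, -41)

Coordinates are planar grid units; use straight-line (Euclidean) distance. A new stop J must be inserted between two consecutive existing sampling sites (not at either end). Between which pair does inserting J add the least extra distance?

between Delta and Echo

Added distance for inserting J between each consecutive pair:
Alpha–Bravo: 79.7
Bravo–Charlie: 115.3
Charlie–Delta: 28.5
Delta–Echo: 22.7
Smallest added distance is 22.7, inserting between Delta and Echo.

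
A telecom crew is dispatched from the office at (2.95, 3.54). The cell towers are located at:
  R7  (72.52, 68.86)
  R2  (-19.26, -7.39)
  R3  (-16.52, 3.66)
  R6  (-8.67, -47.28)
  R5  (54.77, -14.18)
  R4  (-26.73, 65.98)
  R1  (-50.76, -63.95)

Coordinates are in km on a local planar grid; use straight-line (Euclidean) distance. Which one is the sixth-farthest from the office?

Distance to each, sorted:
R7: 95.4 km
R1: 86.3 km
R4: 69.1 km
R5: 54.8 km
R6: 52.1 km
R2: 24.8 km
R3: 19.5 km
The sixth-farthest is R2 at 24.8 km.

R2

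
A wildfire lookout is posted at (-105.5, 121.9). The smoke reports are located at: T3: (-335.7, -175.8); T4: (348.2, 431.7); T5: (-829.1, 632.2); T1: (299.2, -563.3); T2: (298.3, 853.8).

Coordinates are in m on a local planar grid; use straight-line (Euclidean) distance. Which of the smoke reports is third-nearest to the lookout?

Distance to each, sorted:
T3: 376.3 m
T4: 549.4 m
T1: 795.8 m
T2: 835.9 m
T5: 885.4 m
The third-nearest is T1 at 795.8 m.

T1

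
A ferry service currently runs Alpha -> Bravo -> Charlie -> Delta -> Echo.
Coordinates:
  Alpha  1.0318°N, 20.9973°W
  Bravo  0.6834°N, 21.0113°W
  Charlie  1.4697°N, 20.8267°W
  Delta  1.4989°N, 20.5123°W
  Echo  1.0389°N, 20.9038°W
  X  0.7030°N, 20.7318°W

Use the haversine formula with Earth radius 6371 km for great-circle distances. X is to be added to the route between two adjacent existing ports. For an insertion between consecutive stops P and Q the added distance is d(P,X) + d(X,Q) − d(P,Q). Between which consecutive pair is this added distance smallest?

between Bravo and Charlie

Added distance for inserting X between each consecutive pair:
Alpha–Bravo: 39.4 km
Bravo–Charlie: 27.2 km
Charlie–Delta: 142.6 km
Delta–Echo: 66.6 km
Smallest added distance is 27.2 km, inserting between Bravo and Charlie.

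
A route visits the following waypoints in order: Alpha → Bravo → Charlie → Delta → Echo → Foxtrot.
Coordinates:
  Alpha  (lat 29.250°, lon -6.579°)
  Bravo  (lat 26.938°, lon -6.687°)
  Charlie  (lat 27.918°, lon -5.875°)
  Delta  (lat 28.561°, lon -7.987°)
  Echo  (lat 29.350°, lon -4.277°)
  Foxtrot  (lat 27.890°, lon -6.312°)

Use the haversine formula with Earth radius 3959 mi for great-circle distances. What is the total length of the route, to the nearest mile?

770 mi

Leg distances:
Alpha→Bravo: 159.9 mi  (cumulative 159.9 mi)
Bravo→Charlie: 84.1 mi  (cumulative 243.9 mi)
Charlie→Delta: 136.0 mi  (cumulative 380.0 mi)
Delta→Echo: 230.8 mi  (cumulative 610.8 mi)
Echo→Foxtrot: 159.4 mi  (cumulative 770.2 mi)
Total route length ≈ 770 mi.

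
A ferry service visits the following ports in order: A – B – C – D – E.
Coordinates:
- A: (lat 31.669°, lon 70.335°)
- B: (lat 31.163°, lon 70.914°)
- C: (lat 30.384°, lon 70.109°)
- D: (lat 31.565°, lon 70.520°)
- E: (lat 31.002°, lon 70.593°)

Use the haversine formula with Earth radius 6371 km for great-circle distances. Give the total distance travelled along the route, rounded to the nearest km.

395 km

Leg distances:
A→B: 78.6 km  (cumulative 78.6 km)
B→C: 115.8 km  (cumulative 194.5 km)
C→D: 137.0 km  (cumulative 331.5 km)
D→E: 63.0 km  (cumulative 394.5 km)
Total route length ≈ 395 km.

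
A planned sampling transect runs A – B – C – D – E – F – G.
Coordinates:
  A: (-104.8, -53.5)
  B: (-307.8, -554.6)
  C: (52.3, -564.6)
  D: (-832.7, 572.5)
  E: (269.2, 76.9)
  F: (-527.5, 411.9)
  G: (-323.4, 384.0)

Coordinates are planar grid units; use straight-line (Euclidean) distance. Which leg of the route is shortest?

F–G

Leg distances:
A→B: 540.7
B→C: 360.2
C→D: 1440.9
D→E: 1208.2
E→F: 864.3
F→G: 206.0
The shortest leg is F–G at 206.0.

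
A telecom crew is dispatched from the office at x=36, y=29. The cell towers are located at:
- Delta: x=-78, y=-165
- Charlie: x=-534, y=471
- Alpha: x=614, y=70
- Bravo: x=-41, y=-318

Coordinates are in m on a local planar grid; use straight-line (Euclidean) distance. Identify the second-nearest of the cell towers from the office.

Bravo

Distance to each, sorted:
Delta: 225.0 m
Bravo: 355.4 m
Alpha: 579.5 m
Charlie: 721.3 m
The second-nearest is Bravo at 355.4 m.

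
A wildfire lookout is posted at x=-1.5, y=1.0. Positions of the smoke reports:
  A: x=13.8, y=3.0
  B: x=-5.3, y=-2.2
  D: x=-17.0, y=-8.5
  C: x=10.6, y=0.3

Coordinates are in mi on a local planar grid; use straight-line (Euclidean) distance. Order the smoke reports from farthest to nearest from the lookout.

D, A, C, B

Distances from the lookout:
D x=-17.0, y=-8.5: 18.2 mi
A x=13.8, y=3.0: 15.4 mi
C x=10.6, y=0.3: 12.1 mi
B x=-5.3, y=-2.2: 5.0 mi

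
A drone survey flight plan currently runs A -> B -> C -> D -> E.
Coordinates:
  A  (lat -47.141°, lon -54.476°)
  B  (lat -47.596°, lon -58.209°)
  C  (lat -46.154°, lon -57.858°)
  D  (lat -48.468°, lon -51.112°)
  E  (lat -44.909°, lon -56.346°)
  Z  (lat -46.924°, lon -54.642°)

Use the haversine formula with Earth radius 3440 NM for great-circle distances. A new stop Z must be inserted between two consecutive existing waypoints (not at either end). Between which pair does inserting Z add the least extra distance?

Added distance for inserting Z between each consecutive pair:
A–B: 11.3 NM
B–C: 203.7 NM
C–D: 3.1 NM
D–E: 7.1 NM
Smallest added distance is 3.1 NM, inserting between C and D.

between C and D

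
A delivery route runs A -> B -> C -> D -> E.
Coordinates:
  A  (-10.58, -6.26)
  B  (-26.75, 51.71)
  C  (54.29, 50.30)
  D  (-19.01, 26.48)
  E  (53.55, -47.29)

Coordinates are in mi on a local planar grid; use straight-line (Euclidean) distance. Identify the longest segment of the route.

D–E

Leg distances:
A→B: 60.2 mi
B→C: 81.1 mi
C→D: 77.1 mi
D→E: 103.5 mi
The longest leg is D–E at 103.5 mi.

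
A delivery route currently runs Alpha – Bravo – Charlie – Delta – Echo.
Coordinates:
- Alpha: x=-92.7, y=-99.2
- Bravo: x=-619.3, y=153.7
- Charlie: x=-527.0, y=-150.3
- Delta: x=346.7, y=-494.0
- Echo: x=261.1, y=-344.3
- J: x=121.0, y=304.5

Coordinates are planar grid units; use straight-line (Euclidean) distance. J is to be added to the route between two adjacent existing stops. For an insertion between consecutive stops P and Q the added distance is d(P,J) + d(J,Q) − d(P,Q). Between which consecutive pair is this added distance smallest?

Added distance for inserting J between each consecutive pair:
Alpha–Bravo: 628.1
Bravo–Charlie: 1229.5
Charlie–Delta: 682.6
Delta–Echo: 1321.1
Smallest added distance is 628.1, inserting between Alpha and Bravo.

between Alpha and Bravo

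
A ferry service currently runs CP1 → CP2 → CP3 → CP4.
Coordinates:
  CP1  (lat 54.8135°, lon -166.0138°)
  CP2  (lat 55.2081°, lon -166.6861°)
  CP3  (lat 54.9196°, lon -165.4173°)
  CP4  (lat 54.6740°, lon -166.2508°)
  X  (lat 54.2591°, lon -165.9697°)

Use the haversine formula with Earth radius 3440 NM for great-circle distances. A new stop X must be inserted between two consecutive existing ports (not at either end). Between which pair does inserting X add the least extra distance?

Added distance for inserting X between each consecutive pair:
CP1–CP2: 62.4 NM
CP2–CP3: 59.3 NM
CP3–CP4: 38.4 NM
Smallest added distance is 38.4 NM, inserting between CP3 and CP4.

between CP3 and CP4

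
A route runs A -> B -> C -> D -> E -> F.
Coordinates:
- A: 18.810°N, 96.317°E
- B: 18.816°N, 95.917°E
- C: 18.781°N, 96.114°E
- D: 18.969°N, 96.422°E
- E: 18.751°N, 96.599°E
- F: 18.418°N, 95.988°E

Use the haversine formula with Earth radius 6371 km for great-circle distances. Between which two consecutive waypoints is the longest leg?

Leg distances:
A→B: 42.1 km
B→C: 21.1 km
C→D: 38.6 km
D→E: 30.6 km
E→F: 74.3 km
The longest leg is E–F at 74.3 km.

E–F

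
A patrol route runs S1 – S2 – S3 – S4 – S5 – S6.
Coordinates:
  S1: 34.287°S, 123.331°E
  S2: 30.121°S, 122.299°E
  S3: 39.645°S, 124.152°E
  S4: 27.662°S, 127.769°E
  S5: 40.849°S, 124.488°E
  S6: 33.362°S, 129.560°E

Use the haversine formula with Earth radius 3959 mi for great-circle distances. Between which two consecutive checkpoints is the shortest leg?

S1–S2

Leg distances:
S1→S2: 294.1 mi
S2→S3: 666.4 mi
S3→S4: 853.5 mi
S4→S5: 930.1 mi
S5→S6: 587.7 mi
The shortest leg is S1–S2 at 294.1 mi.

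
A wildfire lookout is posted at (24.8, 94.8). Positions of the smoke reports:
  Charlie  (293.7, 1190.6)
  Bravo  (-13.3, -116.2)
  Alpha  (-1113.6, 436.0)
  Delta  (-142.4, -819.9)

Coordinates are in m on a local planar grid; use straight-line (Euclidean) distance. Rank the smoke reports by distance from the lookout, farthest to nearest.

Alpha, Charlie, Delta, Bravo

Distance from the lookout at (24.8, 94.8) to each:
Alpha (-1113.6, 436.0): 1188.4 m
Charlie (293.7, 1190.6): 1128.3 m
Delta (-142.4, -819.9): 929.9 m
Bravo (-13.3, -116.2): 214.4 m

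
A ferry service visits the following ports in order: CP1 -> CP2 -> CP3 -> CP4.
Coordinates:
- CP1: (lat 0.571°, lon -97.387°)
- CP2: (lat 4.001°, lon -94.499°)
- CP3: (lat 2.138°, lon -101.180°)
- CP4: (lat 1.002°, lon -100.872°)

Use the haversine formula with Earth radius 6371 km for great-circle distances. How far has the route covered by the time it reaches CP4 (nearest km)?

1399 km

Leg distances:
CP1→CP2: 498.4 km  (cumulative 498.4 km)
CP2→CP3: 770.2 km  (cumulative 1268.6 km)
CP3→CP4: 130.9 km  (cumulative 1399.4 km)
Cumulative distance at CP4 ≈ 1399 km.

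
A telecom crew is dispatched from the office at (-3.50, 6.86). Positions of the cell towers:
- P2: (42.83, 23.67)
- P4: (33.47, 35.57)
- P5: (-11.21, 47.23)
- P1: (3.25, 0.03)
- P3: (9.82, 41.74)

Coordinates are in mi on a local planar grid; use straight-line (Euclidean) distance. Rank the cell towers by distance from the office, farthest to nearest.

Computing each straight-line distance from (-3.50, 6.86):
P2 (42.83, 23.67): 49.3 mi
P4 (33.47, 35.57): 46.8 mi
P5 (-11.21, 47.23): 41.1 mi
P3 (9.82, 41.74): 37.3 mi
P1 (3.25, 0.03): 9.6 mi

P2, P4, P5, P3, P1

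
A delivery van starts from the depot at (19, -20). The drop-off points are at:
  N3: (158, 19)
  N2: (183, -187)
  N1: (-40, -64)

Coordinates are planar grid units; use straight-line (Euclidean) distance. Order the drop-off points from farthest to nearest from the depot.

N2, N3, N1

Distances from the depot:
N2 (183, -187): 234.1
N3 (158, 19): 144.4
N1 (-40, -64): 73.6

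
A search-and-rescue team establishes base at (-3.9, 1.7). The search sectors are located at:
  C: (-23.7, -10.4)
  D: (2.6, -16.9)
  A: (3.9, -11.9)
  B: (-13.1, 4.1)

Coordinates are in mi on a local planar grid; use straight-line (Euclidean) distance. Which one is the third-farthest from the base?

Distance to each, sorted:
C: 23.2 mi
D: 19.7 mi
A: 15.7 mi
B: 9.5 mi
The third-farthest is A at 15.7 mi.

A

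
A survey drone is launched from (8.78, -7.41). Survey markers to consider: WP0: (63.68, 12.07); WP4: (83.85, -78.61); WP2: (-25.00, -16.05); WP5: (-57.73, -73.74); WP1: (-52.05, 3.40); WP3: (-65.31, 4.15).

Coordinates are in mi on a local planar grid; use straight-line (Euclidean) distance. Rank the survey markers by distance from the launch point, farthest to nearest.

Computing each straight-line distance from (8.78, -7.41):
WP4 (83.85, -78.61): 103.5 mi
WP5 (-57.73, -73.74): 93.9 mi
WP3 (-65.31, 4.15): 75.0 mi
WP1 (-52.05, 3.40): 61.8 mi
WP0 (63.68, 12.07): 58.3 mi
WP2 (-25.00, -16.05): 34.9 mi

WP4, WP5, WP3, WP1, WP0, WP2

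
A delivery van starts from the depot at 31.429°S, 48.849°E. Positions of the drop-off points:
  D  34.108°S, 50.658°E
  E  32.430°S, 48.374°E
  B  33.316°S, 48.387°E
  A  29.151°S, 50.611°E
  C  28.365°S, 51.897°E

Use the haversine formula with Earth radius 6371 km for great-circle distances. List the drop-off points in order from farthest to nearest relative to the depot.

C, D, A, B, E

Distance from the depot at 31.429°S, 48.849°E to each:
C 28.365°S, 51.897°E: 449.8 km
D 34.108°S, 50.658°E: 342.5 km
A 29.151°S, 50.611°E: 304.6 km
B 33.316°S, 48.387°E: 214.3 km
E 32.430°S, 48.374°E: 120.0 km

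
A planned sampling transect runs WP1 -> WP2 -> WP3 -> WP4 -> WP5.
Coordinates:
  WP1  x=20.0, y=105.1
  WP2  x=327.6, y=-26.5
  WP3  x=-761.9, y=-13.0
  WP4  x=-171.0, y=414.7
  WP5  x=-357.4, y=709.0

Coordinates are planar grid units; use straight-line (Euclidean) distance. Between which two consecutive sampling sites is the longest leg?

Leg distances:
WP1→WP2: 334.6
WP2→WP3: 1089.6
WP3→WP4: 729.4
WP4→WP5: 348.4
The longest leg is WP2–WP3 at 1089.6.

WP2–WP3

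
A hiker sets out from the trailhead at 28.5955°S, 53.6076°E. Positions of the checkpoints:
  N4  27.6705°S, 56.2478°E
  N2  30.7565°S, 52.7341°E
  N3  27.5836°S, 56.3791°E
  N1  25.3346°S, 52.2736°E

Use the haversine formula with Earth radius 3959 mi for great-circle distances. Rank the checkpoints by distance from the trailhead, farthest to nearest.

Distances from the trailhead:
N1 25.3346°S, 52.2736°E: 239.8 mi
N3 27.5836°S, 56.3791°E: 182.8 mi
N4 27.6705°S, 56.2478°E: 173.1 mi
N2 30.7565°S, 52.7341°E: 158.3 mi

N1, N3, N4, N2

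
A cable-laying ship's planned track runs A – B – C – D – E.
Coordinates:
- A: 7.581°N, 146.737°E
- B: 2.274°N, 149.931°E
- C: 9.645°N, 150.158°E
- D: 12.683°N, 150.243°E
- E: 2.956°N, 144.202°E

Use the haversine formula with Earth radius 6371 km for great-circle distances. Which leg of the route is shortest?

C–D

Leg distances:
A→B: 688.0 km
B→C: 820.0 km
C→D: 337.9 km
D→E: 1269.5 km
The shortest leg is C–D at 337.9 km.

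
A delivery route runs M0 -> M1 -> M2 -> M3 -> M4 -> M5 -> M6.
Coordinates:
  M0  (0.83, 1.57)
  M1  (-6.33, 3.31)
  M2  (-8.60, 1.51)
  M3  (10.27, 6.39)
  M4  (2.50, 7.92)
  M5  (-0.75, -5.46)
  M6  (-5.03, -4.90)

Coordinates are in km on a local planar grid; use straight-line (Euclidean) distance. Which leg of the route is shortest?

Leg distances:
M0→M1: 7.4 km
M1→M2: 2.9 km
M2→M3: 19.5 km
M3→M4: 7.9 km
M4→M5: 13.8 km
M5→M6: 4.3 km
The shortest leg is M1–M2 at 2.9 km.

M1–M2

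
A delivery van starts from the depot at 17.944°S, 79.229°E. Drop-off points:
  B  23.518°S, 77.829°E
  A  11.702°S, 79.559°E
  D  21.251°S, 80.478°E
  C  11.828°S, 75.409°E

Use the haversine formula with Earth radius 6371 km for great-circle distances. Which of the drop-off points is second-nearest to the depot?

B

Distance to each, sorted:
D: 390.3 km
B: 636.7 km
A: 695.0 km
C: 794.2 km
The second-nearest is B at 636.7 km.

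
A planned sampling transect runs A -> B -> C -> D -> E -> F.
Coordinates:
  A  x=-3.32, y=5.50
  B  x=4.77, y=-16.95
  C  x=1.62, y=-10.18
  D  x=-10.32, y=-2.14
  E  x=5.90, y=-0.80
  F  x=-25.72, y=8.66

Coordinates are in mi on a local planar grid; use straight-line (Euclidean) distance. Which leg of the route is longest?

Leg distances:
A→B: 23.9 mi
B→C: 7.5 mi
C→D: 14.4 mi
D→E: 16.3 mi
E→F: 33.0 mi
The longest leg is E–F at 33.0 mi.

E–F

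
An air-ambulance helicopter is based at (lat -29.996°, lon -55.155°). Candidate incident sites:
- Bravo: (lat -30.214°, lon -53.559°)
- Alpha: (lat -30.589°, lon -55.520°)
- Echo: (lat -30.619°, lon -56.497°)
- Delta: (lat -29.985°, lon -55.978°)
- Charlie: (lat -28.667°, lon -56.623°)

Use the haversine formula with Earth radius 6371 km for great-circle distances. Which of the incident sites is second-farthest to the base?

Distances from the base ((lat -29.996°, lon -55.155°)):
Charlie: 205.2 km
Bravo: 155.4 km
Echo: 146.3 km
Delta: 79.3 km
Alpha: 74.7 km
The second-farthest is Bravo at 155.4 km.

Bravo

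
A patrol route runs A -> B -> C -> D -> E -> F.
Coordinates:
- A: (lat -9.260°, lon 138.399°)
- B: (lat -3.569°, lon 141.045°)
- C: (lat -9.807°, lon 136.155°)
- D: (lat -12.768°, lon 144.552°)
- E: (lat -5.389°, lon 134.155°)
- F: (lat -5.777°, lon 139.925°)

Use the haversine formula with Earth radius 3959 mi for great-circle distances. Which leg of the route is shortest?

E–F

Leg distances:
A→B: 433.1 mi
B→C: 546.2 mi
C→D: 604.6 mi
D→E: 873.2 mi
E→F: 397.7 mi
The shortest leg is E–F at 397.7 mi.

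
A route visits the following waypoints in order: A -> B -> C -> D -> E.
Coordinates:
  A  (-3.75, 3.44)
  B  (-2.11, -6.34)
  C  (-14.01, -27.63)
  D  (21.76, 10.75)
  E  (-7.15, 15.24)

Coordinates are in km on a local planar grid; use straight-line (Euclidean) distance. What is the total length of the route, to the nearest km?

Leg distances:
A→B: 9.9 km  (cumulative 9.9 km)
B→C: 24.4 km  (cumulative 34.3 km)
C→D: 52.5 km  (cumulative 86.8 km)
D→E: 29.3 km  (cumulative 116.0 km)
Total route length ≈ 116 km.

116 km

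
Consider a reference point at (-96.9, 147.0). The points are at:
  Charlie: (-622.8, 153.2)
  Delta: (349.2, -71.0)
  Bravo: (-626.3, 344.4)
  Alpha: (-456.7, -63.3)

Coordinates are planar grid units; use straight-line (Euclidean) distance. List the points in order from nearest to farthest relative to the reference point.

Alpha, Delta, Charlie, Bravo

Distance from the reference point at (-96.9, 147.0) to each:
Alpha (-456.7, -63.3): 416.8
Delta (349.2, -71.0): 496.5
Charlie (-622.8, 153.2): 525.9
Bravo (-626.3, 344.4): 565.0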